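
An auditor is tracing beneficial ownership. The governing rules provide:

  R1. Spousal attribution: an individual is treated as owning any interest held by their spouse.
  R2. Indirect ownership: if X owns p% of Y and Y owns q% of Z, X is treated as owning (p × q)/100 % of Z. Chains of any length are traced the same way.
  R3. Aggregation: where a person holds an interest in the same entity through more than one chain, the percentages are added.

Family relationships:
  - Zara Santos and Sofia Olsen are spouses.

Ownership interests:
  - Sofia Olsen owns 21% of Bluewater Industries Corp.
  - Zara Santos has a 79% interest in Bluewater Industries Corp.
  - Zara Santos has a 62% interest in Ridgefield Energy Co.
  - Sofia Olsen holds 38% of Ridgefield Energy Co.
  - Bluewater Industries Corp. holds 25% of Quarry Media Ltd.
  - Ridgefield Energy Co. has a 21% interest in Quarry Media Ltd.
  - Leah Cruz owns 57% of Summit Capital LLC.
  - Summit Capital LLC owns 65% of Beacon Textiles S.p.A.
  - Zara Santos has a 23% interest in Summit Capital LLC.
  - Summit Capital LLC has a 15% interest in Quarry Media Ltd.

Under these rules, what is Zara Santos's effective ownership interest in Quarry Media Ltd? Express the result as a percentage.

By spousal attribution (R1), Zara Santos is treated as also owning Sofia Olsen's interest in Ridgefield Energy Co, giving 62% + 38% = 100%.
By spousal attribution (R1), Zara Santos is treated as also owning Sofia Olsen's interest in Bluewater Industries Corp, giving 79% + 21% = 100%.
Chain via Summit Capital LLC (R2): 23% × 15% = 3.45% of Quarry Media Ltd.
Chain via Ridgefield Energy Co. (R2): 100% × 21% = 21% of Quarry Media Ltd.
Chain via Bluewater Industries Corp. (R2): 100% × 25% = 25% of Quarry Media Ltd.
Aggregating (R3): 3.45% + 21% + 25% = 49.45%.

49.45%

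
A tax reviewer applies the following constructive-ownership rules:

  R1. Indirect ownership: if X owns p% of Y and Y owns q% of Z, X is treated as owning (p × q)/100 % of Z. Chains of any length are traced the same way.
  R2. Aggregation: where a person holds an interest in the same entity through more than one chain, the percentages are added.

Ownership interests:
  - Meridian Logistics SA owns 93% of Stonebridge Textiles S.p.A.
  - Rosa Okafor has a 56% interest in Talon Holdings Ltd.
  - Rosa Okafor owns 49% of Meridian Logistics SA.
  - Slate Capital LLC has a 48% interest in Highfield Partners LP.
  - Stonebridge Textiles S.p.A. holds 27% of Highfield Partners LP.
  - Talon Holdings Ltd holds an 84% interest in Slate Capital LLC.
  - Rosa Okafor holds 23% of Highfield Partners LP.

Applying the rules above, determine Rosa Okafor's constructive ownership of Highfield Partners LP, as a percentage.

Chain via Meridian Logistics SA → Stonebridge Textiles S.p.A. (R1): 49% × 93% × 27% = 12.3039% of Highfield Partners LP.
Chain via Talon Holdings Ltd → Slate Capital LLC (R1): 56% × 84% × 48% = 22.5792% of Highfield Partners LP.
Direct interest in Highfield Partners LP: 23%.
Aggregating (R2): 12.3039% + 22.5792% + 23% = 57.8831%.

57.8831%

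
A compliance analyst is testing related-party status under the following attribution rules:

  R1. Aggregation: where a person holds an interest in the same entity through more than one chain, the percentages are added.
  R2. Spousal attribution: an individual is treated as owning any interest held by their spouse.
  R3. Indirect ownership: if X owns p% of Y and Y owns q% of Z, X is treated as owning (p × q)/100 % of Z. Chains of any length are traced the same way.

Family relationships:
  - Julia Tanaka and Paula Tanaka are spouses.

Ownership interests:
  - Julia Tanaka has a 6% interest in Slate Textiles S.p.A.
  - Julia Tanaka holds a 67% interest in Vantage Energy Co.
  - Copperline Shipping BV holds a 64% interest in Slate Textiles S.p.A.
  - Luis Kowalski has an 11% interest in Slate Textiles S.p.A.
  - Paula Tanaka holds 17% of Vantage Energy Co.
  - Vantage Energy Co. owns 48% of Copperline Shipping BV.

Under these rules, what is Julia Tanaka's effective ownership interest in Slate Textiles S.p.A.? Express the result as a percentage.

31.8048%

By spousal attribution (R2), Julia Tanaka is treated as also owning Paula Tanaka's interest in Vantage Energy Co, giving 67% + 17% = 84%.
Chain via Vantage Energy Co. → Copperline Shipping BV (R3): 84% × 48% × 64% = 25.8048% of Slate Textiles S.p.A.
Direct interest in Slate Textiles S.p.A: 6%.
Aggregating (R1): 25.8048% + 6% = 31.8048%.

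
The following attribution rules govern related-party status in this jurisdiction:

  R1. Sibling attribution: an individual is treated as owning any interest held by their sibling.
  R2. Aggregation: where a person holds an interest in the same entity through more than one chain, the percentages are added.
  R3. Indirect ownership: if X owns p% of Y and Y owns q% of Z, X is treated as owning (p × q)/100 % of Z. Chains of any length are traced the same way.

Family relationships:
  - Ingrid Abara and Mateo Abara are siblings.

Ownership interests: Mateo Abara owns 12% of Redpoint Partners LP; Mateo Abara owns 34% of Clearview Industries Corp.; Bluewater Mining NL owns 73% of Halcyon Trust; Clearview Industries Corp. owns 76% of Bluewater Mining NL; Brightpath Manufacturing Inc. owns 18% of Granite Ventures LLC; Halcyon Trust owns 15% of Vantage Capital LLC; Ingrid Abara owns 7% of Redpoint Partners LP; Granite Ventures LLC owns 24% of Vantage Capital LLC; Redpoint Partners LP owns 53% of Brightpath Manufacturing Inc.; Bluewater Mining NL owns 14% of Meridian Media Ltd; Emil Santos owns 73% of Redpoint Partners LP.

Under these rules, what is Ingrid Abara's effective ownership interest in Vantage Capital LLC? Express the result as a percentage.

3.264504%

By sibling attribution (R1), Ingrid Abara is treated as also owning Mateo Abara's interest in Redpoint Partners LP, giving 7% + 12% = 19%.
By sibling attribution (R1), Ingrid Abara is treated as owning Mateo Abara's 34% interest in Clearview Industries Corp.
Chain via Redpoint Partners LP → Brightpath Manufacturing Inc. → Granite Ventures LLC (R3): 19% × 53% × 18% × 24% = 0.435024% of Vantage Capital LLC.
Chain via Clearview Industries Corp. → Bluewater Mining NL → Halcyon Trust (R3): 34% × 76% × 73% × 15% = 2.82948% of Vantage Capital LLC.
Aggregating (R2): 0.435024% + 2.82948% = 3.264504%.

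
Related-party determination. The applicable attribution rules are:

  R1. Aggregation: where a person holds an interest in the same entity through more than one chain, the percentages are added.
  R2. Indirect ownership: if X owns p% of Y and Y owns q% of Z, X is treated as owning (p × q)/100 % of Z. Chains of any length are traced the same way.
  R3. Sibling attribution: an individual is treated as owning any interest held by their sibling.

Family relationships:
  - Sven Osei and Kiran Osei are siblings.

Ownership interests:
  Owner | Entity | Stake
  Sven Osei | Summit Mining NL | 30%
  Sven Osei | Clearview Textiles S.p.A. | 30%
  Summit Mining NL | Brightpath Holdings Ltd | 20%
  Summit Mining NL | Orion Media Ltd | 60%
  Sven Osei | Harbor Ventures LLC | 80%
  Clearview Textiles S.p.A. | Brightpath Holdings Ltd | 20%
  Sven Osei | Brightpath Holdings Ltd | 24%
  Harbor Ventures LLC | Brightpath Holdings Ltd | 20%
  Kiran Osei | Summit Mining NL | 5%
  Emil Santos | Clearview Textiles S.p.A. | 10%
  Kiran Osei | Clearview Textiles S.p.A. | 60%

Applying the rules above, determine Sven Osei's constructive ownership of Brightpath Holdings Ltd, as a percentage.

65%

By sibling attribution (R3), Sven Osei is treated as also owning Kiran Osei's interest in Summit Mining NL, giving 30% + 5% = 35%.
By sibling attribution (R3), Sven Osei is treated as also owning Kiran Osei's interest in Clearview Textiles S.p.A, giving 30% + 60% = 90%.
Chain via Summit Mining NL (R2): 35% × 20% = 7% of Brightpath Holdings Ltd.
Chain via Harbor Ventures LLC (R2): 80% × 20% = 16% of Brightpath Holdings Ltd.
Chain via Clearview Textiles S.p.A. (R2): 90% × 20% = 18% of Brightpath Holdings Ltd.
Direct interest in Brightpath Holdings Ltd: 24%.
Aggregating (R1): 7% + 16% + 18% + 24% = 65%.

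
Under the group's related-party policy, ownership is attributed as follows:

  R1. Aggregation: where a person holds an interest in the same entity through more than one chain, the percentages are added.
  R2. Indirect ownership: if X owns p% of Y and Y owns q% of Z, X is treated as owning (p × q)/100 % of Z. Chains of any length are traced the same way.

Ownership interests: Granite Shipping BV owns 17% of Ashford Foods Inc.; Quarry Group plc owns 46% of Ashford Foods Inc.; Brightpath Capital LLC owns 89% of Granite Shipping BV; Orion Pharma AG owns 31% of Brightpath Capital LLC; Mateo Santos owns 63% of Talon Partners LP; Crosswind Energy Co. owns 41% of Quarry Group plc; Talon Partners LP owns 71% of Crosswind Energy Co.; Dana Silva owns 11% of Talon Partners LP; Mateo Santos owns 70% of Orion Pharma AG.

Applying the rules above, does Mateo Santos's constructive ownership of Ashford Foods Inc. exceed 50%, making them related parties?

No

Chain via Talon Partners LP → Crosswind Energy Co. → Quarry Group plc (R2): 63% × 71% × 41% × 46% = 8.436078% of Ashford Foods Inc.
Chain via Orion Pharma AG → Brightpath Capital LLC → Granite Shipping BV (R2): 70% × 31% × 89% × 17% = 3.28321% of Ashford Foods Inc.
Aggregating (R1): 8.436078% + 3.28321% = 11.719288%.
11.719288% does not exceed the 50% threshold, so Mateo is not a related party to Ashford Foods Inc.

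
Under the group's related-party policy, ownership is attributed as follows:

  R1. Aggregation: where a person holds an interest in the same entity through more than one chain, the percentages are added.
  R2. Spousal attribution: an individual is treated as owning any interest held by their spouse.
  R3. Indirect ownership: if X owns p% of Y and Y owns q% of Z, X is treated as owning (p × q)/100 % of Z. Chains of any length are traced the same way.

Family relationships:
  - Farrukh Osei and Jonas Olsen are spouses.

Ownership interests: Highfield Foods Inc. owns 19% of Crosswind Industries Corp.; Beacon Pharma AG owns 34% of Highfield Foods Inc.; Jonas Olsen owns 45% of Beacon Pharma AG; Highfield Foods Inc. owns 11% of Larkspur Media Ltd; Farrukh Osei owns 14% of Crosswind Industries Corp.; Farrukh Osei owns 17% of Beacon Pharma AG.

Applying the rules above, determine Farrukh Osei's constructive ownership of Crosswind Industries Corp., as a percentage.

By spousal attribution (R2), Farrukh Osei is treated as also owning Jonas Olsen's interest in Beacon Pharma AG, giving 17% + 45% = 62%.
Chain via Beacon Pharma AG → Highfield Foods Inc. (R3): 62% × 34% × 19% = 4.0052% of Crosswind Industries Corp.
Direct interest in Crosswind Industries Corp: 14%.
Aggregating (R1): 4.0052% + 14% = 18.0052%.

18.0052%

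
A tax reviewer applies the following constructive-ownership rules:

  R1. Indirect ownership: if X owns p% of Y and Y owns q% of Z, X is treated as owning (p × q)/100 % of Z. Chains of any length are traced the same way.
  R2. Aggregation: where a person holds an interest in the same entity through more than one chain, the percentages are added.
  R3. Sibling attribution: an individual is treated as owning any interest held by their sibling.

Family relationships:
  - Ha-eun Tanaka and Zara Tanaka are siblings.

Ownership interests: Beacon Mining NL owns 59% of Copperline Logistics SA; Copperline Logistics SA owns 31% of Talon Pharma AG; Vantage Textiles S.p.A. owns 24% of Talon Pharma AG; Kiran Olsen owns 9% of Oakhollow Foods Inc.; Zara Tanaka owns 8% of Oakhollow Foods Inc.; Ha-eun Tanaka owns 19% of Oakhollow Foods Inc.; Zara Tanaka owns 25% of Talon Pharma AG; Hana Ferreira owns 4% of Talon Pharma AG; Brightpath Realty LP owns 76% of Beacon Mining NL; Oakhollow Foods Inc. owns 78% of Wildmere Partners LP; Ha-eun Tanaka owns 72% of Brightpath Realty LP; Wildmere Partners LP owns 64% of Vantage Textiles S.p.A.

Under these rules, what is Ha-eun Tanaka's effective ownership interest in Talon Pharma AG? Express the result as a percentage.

38.243104%

By sibling attribution (R3), Ha-eun Tanaka is treated as also owning Zara Tanaka's interest in Oakhollow Foods Inc, giving 19% + 8% = 27%.
By sibling attribution (R3), Ha-eun Tanaka is treated as owning Zara Tanaka's 25% interest in Talon Pharma AG.
Chain via Brightpath Realty LP → Beacon Mining NL → Copperline Logistics SA (R1): 72% × 76% × 59% × 31% = 10.008288% of Talon Pharma AG.
Chain via Oakhollow Foods Inc. → Wildmere Partners LP → Vantage Textiles S.p.A. (R1): 27% × 78% × 64% × 24% = 3.234816% of Talon Pharma AG.
Direct interest in Talon Pharma AG: 25%.
Aggregating (R2): 10.008288% + 3.234816% + 25% = 38.243104%.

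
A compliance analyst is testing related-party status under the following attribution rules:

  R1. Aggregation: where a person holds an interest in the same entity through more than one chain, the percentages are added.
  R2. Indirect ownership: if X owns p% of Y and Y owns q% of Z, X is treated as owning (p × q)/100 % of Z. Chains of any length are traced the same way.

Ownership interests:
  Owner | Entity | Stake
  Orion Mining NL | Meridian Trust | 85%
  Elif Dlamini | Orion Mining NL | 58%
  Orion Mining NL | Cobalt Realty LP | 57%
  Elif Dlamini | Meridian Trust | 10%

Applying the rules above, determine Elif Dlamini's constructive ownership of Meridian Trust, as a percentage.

59.3%

Chain via Orion Mining NL (R2): 58% × 85% = 49.3% of Meridian Trust.
Direct interest in Meridian Trust: 10%.
Aggregating (R1): 49.3% + 10% = 59.3%.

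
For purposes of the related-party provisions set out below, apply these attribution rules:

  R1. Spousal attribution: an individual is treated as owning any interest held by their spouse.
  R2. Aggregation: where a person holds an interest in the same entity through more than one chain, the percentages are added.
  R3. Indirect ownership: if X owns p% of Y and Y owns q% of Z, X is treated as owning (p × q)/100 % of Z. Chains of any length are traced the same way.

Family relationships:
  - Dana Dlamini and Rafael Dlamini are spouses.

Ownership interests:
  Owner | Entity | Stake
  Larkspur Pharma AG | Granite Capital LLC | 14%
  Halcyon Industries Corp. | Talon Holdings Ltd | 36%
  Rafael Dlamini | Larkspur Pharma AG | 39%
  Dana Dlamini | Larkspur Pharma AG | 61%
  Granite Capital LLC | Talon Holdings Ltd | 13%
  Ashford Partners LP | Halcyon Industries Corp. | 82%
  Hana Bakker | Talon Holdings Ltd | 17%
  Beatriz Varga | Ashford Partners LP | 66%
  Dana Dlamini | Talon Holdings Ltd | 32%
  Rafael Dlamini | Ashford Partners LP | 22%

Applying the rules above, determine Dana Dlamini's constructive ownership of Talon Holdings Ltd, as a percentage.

By spousal attribution (R1), Dana Dlamini is treated as also owning Rafael Dlamini's interest in Larkspur Pharma AG, giving 61% + 39% = 100%.
By spousal attribution (R1), Dana Dlamini is treated as owning Rafael Dlamini's 22% interest in Ashford Partners LP.
Chain via Larkspur Pharma AG → Granite Capital LLC (R3): 100% × 14% × 13% = 1.82% of Talon Holdings Ltd.
Direct interest in Talon Holdings Ltd: 32%.
Chain via Ashford Partners LP → Halcyon Industries Corp. (R3): 22% × 82% × 36% = 6.4944% of Talon Holdings Ltd.
Aggregating (R2): 1.82% + 32% + 6.4944% = 40.3144%.

40.3144%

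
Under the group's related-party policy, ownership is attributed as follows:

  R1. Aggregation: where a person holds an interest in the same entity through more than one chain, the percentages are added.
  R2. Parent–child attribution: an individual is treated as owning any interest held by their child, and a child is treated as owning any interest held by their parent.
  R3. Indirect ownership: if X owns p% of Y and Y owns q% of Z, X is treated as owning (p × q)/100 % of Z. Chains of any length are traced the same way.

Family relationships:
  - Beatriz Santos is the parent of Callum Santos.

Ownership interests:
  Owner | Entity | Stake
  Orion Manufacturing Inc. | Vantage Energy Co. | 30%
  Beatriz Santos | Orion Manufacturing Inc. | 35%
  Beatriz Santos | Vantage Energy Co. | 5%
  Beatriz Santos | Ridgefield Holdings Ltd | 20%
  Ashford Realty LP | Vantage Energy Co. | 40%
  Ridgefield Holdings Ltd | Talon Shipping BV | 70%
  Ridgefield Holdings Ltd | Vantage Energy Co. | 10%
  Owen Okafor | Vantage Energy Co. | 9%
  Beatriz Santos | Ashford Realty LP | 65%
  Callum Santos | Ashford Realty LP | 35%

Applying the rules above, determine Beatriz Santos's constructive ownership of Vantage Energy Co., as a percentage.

By parent–child attribution (R2), Beatriz Santos is treated as also owning Callum Santos's interest in Ashford Realty LP, giving 65% + 35% = 100%.
Chain via Ridgefield Holdings Ltd (R3): 20% × 10% = 2% of Vantage Energy Co.
Chain via Orion Manufacturing Inc. (R3): 35% × 30% = 10.5% of Vantage Energy Co.
Chain via Ashford Realty LP (R3): 100% × 40% = 40% of Vantage Energy Co.
Direct interest in Vantage Energy Co: 5%.
Aggregating (R1): 2% + 10.5% + 40% + 5% = 57.5%.

57.5%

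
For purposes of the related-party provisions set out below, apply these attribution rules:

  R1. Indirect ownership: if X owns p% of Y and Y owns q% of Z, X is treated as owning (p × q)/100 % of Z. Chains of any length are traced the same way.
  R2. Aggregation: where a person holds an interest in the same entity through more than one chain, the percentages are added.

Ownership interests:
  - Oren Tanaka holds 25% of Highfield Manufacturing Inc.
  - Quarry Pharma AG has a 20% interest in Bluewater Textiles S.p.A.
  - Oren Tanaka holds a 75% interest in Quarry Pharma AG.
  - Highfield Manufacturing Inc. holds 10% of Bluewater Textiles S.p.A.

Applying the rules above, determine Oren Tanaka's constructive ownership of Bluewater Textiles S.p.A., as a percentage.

Chain via Quarry Pharma AG (R1): 75% × 20% = 15% of Bluewater Textiles S.p.A.
Chain via Highfield Manufacturing Inc. (R1): 25% × 10% = 2.5% of Bluewater Textiles S.p.A.
Aggregating (R2): 15% + 2.5% = 17.5%.

17.5%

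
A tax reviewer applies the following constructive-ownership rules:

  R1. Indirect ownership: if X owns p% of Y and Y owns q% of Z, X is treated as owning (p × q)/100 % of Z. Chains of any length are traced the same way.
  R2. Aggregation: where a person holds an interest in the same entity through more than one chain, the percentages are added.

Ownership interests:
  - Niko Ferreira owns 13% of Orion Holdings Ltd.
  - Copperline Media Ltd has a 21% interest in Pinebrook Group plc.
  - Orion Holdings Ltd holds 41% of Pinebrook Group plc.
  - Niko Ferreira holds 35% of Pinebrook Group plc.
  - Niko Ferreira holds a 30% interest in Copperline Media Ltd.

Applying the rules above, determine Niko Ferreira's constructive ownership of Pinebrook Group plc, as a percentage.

Chain via Orion Holdings Ltd (R1): 13% × 41% = 5.33% of Pinebrook Group plc.
Chain via Copperline Media Ltd (R1): 30% × 21% = 6.3% of Pinebrook Group plc.
Direct interest in Pinebrook Group plc: 35%.
Aggregating (R2): 5.33% + 6.3% + 35% = 46.63%.

46.63%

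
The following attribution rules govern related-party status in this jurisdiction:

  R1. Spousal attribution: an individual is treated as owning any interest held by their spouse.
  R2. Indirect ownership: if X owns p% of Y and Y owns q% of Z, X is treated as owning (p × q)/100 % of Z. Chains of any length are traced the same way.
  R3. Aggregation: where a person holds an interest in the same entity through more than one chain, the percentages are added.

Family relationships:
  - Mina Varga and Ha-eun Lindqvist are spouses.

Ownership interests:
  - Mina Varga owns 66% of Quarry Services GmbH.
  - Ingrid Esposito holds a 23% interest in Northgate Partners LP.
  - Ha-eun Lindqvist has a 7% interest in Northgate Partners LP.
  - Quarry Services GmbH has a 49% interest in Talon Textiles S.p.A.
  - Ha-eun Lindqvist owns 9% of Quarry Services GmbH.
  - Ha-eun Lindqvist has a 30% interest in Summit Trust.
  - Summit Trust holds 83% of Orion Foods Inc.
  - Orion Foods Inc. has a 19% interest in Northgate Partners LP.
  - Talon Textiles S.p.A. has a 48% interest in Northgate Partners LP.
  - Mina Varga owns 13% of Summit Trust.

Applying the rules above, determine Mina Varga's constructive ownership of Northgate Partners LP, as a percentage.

By spousal attribution (R1), Mina Varga is treated as also owning Ha-eun Lindqvist's interest in Summit Trust, giving 13% + 30% = 43%.
By spousal attribution (R1), Mina Varga is treated as also owning Ha-eun Lindqvist's interest in Quarry Services GmbH, giving 66% + 9% = 75%.
By spousal attribution (R1), Mina Varga is treated as owning Ha-eun Lindqvist's 7% interest in Northgate Partners LP.
Chain via Summit Trust → Orion Foods Inc. (R2): 43% × 83% × 19% = 6.7811% of Northgate Partners LP.
Chain via Quarry Services GmbH → Talon Textiles S.p.A. (R2): 75% × 49% × 48% = 17.64% of Northgate Partners LP.
Direct interest in Northgate Partners LP: 7%.
Aggregating (R3): 6.7811% + 17.64% + 7% = 31.4211%.

31.4211%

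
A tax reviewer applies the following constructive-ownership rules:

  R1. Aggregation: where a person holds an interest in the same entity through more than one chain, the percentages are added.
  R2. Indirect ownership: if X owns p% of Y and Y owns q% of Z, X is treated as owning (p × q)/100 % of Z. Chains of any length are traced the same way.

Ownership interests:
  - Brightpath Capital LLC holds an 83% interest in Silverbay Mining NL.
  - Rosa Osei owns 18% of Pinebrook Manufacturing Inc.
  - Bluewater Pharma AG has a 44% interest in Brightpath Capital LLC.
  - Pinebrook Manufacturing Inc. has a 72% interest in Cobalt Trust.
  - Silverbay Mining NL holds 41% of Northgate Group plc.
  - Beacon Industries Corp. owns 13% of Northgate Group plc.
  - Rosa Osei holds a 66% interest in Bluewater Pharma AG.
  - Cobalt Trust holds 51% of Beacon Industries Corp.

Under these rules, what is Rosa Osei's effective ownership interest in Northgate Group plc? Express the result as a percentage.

Chain via Pinebrook Manufacturing Inc. → Cobalt Trust → Beacon Industries Corp. (R2): 18% × 72% × 51% × 13% = 0.859248% of Northgate Group plc.
Chain via Bluewater Pharma AG → Brightpath Capital LLC → Silverbay Mining NL (R2): 66% × 44% × 83% × 41% = 9.882312% of Northgate Group plc.
Aggregating (R1): 0.859248% + 9.882312% = 10.74156%.

10.74156%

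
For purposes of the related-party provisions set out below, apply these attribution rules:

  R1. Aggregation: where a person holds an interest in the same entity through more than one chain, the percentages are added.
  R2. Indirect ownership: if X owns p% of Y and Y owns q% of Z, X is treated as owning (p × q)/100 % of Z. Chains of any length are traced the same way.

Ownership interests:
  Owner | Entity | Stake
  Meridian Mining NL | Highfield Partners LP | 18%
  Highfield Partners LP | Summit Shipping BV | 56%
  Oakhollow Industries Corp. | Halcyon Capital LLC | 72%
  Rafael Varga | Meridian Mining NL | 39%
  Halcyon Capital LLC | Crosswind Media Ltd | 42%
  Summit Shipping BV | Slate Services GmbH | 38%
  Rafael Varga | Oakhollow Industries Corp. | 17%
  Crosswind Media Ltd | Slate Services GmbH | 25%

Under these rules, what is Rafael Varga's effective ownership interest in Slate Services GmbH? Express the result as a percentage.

2.779056%

Chain via Oakhollow Industries Corp. → Halcyon Capital LLC → Crosswind Media Ltd (R2): 17% × 72% × 42% × 25% = 1.2852% of Slate Services GmbH.
Chain via Meridian Mining NL → Highfield Partners LP → Summit Shipping BV (R2): 39% × 18% × 56% × 38% = 1.493856% of Slate Services GmbH.
Aggregating (R1): 1.2852% + 1.493856% = 2.779056%.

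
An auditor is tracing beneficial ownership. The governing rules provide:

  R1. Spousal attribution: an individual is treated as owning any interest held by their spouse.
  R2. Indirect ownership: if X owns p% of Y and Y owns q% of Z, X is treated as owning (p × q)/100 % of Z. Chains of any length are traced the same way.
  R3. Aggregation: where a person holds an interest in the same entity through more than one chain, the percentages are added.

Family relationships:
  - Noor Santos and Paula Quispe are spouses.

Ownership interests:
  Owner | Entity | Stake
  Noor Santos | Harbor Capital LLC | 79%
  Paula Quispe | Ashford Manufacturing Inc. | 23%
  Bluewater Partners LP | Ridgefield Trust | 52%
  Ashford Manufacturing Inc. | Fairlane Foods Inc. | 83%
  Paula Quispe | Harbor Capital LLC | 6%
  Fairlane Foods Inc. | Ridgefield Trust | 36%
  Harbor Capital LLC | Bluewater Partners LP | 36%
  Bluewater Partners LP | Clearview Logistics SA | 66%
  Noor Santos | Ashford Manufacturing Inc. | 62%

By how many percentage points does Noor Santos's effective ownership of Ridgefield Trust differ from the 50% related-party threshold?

By spousal attribution (R1), Noor Santos is treated as also owning Paula Quispe's interest in Ashford Manufacturing Inc, giving 62% + 23% = 85%.
By spousal attribution (R1), Noor Santos is treated as also owning Paula Quispe's interest in Harbor Capital LLC, giving 79% + 6% = 85%.
Chain via Ashford Manufacturing Inc. → Fairlane Foods Inc. (R2): 85% × 83% × 36% = 25.398% of Ridgefield Trust.
Chain via Harbor Capital LLC → Bluewater Partners LP (R2): 85% × 36% × 52% = 15.912% of Ridgefield Trust.
Aggregating (R3): 25.398% + 15.912% = 41.31%.
41.31% falls short of the 50% threshold by 8.69 percentage points.

8.69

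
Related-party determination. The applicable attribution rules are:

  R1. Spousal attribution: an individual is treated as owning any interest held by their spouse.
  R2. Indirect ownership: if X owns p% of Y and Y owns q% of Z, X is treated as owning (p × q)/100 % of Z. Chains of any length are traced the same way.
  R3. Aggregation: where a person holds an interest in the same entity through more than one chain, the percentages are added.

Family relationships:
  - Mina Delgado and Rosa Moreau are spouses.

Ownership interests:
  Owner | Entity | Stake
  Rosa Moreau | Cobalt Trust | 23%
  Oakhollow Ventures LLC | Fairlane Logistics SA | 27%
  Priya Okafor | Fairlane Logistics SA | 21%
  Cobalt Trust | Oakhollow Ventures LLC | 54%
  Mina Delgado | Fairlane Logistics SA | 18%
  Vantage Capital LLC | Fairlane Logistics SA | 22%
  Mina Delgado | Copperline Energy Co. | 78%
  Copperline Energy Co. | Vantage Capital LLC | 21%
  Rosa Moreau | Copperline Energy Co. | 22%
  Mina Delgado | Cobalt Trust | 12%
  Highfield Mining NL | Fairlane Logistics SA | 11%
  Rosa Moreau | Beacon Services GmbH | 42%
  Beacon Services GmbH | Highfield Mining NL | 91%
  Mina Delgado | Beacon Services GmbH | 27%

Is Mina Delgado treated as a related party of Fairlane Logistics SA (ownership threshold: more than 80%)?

No

By spousal attribution (R1), Mina Delgado is treated as also owning Rosa Moreau's interest in Beacon Services GmbH, giving 27% + 42% = 69%.
By spousal attribution (R1), Mina Delgado is treated as also owning Rosa Moreau's interest in Copperline Energy Co, giving 78% + 22% = 100%.
By spousal attribution (R1), Mina Delgado is treated as also owning Rosa Moreau's interest in Cobalt Trust, giving 12% + 23% = 35%.
Chain via Beacon Services GmbH → Highfield Mining NL (R2): 69% × 91% × 11% = 6.9069% of Fairlane Logistics SA.
Chain via Copperline Energy Co. → Vantage Capital LLC (R2): 100% × 21% × 22% = 4.62% of Fairlane Logistics SA.
Chain via Cobalt Trust → Oakhollow Ventures LLC (R2): 35% × 54% × 27% = 5.103% of Fairlane Logistics SA.
Direct interest in Fairlane Logistics SA: 18%.
Aggregating (R3): 6.9069% + 4.62% + 5.103% + 18% = 34.6299%.
34.6299% does not exceed the 80% threshold, so Mina is not a related party to Fairlane Logistics SA.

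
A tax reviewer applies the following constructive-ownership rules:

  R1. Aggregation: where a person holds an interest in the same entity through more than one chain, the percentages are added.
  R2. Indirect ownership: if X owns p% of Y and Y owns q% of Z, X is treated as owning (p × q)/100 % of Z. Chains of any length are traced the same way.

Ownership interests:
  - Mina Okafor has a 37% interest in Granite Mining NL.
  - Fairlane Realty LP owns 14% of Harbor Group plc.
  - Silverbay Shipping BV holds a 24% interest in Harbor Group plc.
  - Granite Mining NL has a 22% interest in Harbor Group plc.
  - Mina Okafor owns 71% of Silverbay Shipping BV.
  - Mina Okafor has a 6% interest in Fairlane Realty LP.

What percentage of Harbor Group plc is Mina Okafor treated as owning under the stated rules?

26.02%

Chain via Granite Mining NL (R2): 37% × 22% = 8.14% of Harbor Group plc.
Chain via Silverbay Shipping BV (R2): 71% × 24% = 17.04% of Harbor Group plc.
Chain via Fairlane Realty LP (R2): 6% × 14% = 0.84% of Harbor Group plc.
Aggregating (R1): 8.14% + 17.04% + 0.84% = 26.02%.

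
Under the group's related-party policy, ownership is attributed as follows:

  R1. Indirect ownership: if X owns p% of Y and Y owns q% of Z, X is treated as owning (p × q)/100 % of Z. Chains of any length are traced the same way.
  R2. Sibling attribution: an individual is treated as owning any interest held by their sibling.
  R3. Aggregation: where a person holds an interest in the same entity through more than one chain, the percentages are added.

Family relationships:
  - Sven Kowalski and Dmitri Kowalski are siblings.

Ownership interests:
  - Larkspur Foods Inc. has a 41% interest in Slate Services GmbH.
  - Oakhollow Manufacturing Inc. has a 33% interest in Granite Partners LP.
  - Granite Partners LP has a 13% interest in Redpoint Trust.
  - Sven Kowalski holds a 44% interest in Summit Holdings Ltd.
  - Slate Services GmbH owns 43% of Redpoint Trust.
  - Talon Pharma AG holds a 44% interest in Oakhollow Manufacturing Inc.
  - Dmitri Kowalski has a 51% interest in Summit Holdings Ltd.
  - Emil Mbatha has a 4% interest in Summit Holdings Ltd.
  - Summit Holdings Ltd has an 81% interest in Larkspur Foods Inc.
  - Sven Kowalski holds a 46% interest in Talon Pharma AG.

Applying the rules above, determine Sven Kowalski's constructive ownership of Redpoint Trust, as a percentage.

14.434581%

By sibling attribution (R2), Sven Kowalski is treated as also owning Dmitri Kowalski's interest in Summit Holdings Ltd, giving 44% + 51% = 95%.
Chain via Talon Pharma AG → Oakhollow Manufacturing Inc. → Granite Partners LP (R1): 46% × 44% × 33% × 13% = 0.868296% of Redpoint Trust.
Chain via Summit Holdings Ltd → Larkspur Foods Inc. → Slate Services GmbH (R1): 95% × 81% × 41% × 43% = 13.566285% of Redpoint Trust.
Aggregating (R3): 0.868296% + 13.566285% = 14.434581%.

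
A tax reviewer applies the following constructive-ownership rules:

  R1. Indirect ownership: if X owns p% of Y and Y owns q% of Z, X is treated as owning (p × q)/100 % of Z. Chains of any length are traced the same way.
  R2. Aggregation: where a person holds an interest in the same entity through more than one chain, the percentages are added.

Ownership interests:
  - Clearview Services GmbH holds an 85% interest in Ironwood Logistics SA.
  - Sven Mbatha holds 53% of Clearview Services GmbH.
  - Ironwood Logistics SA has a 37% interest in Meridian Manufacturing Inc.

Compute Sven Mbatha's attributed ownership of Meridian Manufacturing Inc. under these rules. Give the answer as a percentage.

16.6685%

Chain via Clearview Services GmbH → Ironwood Logistics SA (R1): 53% × 85% × 37% = 16.6685% of Meridian Manufacturing Inc.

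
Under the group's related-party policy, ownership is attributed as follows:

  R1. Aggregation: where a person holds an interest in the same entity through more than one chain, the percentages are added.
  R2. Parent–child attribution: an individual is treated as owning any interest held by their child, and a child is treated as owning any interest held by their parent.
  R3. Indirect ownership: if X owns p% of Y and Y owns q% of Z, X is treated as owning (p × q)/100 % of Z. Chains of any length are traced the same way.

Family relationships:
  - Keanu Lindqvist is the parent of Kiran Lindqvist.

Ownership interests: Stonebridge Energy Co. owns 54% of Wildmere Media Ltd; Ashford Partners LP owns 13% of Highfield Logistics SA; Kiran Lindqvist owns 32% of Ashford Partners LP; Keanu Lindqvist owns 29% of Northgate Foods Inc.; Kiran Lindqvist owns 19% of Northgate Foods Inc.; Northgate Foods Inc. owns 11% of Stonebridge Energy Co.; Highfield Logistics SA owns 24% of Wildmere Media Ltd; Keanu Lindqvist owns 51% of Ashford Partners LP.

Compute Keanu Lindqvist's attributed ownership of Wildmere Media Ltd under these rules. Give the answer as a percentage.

By parent–child attribution (R2), Keanu Lindqvist is treated as also owning Kiran Lindqvist's interest in Northgate Foods Inc, giving 29% + 19% = 48%.
By parent–child attribution (R2), Keanu Lindqvist is treated as also owning Kiran Lindqvist's interest in Ashford Partners LP, giving 51% + 32% = 83%.
Chain via Northgate Foods Inc. → Stonebridge Energy Co. (R3): 48% × 11% × 54% = 2.8512% of Wildmere Media Ltd.
Chain via Ashford Partners LP → Highfield Logistics SA (R3): 83% × 13% × 24% = 2.5896% of Wildmere Media Ltd.
Aggregating (R1): 2.8512% + 2.5896% = 5.4408%.

5.4408%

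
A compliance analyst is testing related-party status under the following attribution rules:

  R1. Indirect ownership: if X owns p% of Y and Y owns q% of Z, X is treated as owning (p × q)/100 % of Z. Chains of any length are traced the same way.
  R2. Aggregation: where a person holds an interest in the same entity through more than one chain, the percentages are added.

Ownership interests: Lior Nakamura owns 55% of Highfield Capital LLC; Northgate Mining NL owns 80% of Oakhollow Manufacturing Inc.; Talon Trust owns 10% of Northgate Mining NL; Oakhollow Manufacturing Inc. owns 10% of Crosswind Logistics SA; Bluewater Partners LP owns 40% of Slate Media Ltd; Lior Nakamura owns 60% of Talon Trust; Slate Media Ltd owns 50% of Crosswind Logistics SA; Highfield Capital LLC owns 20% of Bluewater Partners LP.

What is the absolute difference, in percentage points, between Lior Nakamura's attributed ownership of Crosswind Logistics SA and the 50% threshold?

47.32

Chain via Talon Trust → Northgate Mining NL → Oakhollow Manufacturing Inc. (R1): 60% × 10% × 80% × 10% = 0.48% of Crosswind Logistics SA.
Chain via Highfield Capital LLC → Bluewater Partners LP → Slate Media Ltd (R1): 55% × 20% × 40% × 50% = 2.2% of Crosswind Logistics SA.
Aggregating (R2): 0.48% + 2.2% = 2.68%.
2.68% falls short of the 50% threshold by 47.32 percentage points.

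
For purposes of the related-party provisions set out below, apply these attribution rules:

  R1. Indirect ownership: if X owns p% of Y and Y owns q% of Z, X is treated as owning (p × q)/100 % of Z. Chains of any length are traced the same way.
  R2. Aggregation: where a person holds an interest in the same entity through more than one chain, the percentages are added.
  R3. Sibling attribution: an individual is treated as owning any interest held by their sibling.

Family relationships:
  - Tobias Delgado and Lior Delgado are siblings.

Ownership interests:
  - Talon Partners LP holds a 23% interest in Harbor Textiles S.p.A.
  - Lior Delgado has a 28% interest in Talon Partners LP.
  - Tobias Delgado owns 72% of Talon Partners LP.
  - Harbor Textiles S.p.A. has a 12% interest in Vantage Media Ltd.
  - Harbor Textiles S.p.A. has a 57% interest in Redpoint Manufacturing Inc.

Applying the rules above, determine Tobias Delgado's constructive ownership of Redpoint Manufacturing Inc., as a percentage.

By sibling attribution (R3), Tobias Delgado is treated as also owning Lior Delgado's interest in Talon Partners LP, giving 72% + 28% = 100%.
Chain via Talon Partners LP → Harbor Textiles S.p.A. (R1): 100% × 23% × 57% = 13.11% of Redpoint Manufacturing Inc.

13.11%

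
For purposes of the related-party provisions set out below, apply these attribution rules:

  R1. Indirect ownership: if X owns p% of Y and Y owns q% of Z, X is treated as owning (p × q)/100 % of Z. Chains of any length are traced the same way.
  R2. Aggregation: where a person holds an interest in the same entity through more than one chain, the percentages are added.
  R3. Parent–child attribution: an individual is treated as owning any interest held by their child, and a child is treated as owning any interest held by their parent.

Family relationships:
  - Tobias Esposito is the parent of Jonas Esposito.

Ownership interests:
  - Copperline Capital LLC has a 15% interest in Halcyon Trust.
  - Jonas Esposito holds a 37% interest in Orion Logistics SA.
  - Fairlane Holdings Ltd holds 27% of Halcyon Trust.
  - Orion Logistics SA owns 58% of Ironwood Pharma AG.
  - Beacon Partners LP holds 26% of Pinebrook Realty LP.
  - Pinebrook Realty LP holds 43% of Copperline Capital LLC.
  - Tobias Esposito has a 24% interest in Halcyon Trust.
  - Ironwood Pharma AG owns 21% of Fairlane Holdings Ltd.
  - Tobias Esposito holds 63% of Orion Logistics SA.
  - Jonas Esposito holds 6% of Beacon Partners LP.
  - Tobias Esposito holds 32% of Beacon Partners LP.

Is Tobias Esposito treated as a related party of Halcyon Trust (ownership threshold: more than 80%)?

No

By parent–child attribution (R3), Tobias Esposito is treated as also owning Jonas Esposito's interest in Orion Logistics SA, giving 63% + 37% = 100%.
By parent–child attribution (R3), Tobias Esposito is treated as also owning Jonas Esposito's interest in Beacon Partners LP, giving 32% + 6% = 38%.
Chain via Orion Logistics SA → Ironwood Pharma AG → Fairlane Holdings Ltd (R1): 100% × 58% × 21% × 27% = 3.2886% of Halcyon Trust.
Chain via Beacon Partners LP → Pinebrook Realty LP → Copperline Capital LLC (R1): 38% × 26% × 43% × 15% = 0.63726% of Halcyon Trust.
Direct interest in Halcyon Trust: 24%.
Aggregating (R2): 3.2886% + 0.63726% + 24% = 27.92586%.
27.92586% does not exceed the 80% threshold, so Tobias is not a related party to Halcyon Trust.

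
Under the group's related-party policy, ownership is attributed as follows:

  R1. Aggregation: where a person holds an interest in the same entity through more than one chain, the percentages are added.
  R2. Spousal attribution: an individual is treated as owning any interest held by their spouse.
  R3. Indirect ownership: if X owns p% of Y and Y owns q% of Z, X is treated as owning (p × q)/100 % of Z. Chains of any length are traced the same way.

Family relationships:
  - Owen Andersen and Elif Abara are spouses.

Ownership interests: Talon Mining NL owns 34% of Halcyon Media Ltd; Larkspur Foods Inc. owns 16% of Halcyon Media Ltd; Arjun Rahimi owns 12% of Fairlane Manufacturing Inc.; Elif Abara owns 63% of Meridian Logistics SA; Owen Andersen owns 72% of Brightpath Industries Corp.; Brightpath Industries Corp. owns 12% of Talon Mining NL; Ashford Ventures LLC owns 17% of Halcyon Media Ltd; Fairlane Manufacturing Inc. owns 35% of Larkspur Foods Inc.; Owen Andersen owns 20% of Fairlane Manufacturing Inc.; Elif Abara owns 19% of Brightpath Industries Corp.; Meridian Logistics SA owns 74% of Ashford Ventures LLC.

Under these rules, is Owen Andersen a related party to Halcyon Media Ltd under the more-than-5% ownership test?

Yes

By spousal attribution (R2), Owen Andersen is treated as also owning Elif Abara's interest in Brightpath Industries Corp, giving 72% + 19% = 91%.
By spousal attribution (R2), Owen Andersen is treated as owning Elif Abara's 63% interest in Meridian Logistics SA.
Chain via Fairlane Manufacturing Inc. → Larkspur Foods Inc. (R3): 20% × 35% × 16% = 1.12% of Halcyon Media Ltd.
Chain via Brightpath Industries Corp. → Talon Mining NL (R3): 91% × 12% × 34% = 3.7128% of Halcyon Media Ltd.
Chain via Meridian Logistics SA → Ashford Ventures LLC (R3): 63% × 74% × 17% = 7.9254% of Halcyon Media Ltd.
Aggregating (R1): 1.12% + 3.7128% + 7.9254% = 12.7582%.
12.7582% exceeds the 5% threshold, so Owen is a related party to Halcyon Media Ltd.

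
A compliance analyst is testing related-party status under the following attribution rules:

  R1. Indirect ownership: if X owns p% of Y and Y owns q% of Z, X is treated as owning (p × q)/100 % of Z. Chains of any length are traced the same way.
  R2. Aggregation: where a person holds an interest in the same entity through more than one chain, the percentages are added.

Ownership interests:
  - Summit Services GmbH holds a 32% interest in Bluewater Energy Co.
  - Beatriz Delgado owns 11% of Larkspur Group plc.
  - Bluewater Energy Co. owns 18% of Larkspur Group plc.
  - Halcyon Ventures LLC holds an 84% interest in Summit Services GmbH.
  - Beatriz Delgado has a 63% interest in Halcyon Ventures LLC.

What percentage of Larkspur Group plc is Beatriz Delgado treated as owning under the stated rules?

Chain via Halcyon Ventures LLC → Summit Services GmbH → Bluewater Energy Co. (R1): 63% × 84% × 32% × 18% = 3.048192% of Larkspur Group plc.
Direct interest in Larkspur Group plc: 11%.
Aggregating (R2): 3.048192% + 11% = 14.048192%.

14.048192%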